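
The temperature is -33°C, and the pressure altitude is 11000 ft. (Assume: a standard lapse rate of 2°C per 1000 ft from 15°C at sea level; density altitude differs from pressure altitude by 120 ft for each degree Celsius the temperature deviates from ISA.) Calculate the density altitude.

7880 ft

ISA temperature at 11000 ft = 15 − 2 × (11000/1000) = -7°C.
ISA deviation = -33 − (-7) = -26°C.
Density altitude = 11000 + 120 × (-26) = 11000 + (-3120) = 7880 ft.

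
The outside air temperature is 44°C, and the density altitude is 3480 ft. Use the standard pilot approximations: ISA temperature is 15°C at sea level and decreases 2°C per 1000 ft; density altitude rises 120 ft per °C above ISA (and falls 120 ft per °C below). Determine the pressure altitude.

0 ft

DA = PA + 120 × (OAT − (15 − 2·PA/1000)) = PA + 120·OAT − 1800 + 0.24·PA = 1.24·PA + 120·OAT − 1800.
So 1.24·PA = 3480 − 120 × 44 + 1800 = 0.
PA = 0 / 1.24 = 0 ft.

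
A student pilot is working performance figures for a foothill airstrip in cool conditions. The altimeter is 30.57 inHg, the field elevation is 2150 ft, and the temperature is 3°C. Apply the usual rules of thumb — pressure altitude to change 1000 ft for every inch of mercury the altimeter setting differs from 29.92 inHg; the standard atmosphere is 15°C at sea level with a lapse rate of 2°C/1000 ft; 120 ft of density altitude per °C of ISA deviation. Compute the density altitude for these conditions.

Pressure altitude = 2150 + (29.92 − 30.57) × 1000 = 2150 + (-650) = 1500 ft.
ISA temperature at 1500 ft = 15 − 2 × (1500/1000) = 12°C.
ISA deviation = 3 − 12 = -9°C.
Density altitude = 1500 + 120 × (-9) = 420 ft.

420 ft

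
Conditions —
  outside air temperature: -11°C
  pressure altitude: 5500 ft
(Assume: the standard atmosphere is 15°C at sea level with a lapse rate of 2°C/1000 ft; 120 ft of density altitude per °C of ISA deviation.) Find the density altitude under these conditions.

3700 ft

ISA temperature at 5500 ft = 15 − 2 × (5500/1000) = 4°C.
ISA deviation = -11 − 4 = -15°C.
Density altitude = 5500 + 120 × (-15) = 5500 + (-1800) = 3700 ft.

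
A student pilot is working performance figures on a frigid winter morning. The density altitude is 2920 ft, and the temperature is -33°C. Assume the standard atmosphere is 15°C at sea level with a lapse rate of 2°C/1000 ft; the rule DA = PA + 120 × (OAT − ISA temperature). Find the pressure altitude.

7000 ft

DA = PA + 120 × (OAT − (15 − 2·PA/1000)) = PA + 120·OAT − 1800 + 0.24·PA = 1.24·PA + 120·OAT − 1800.
So 1.24·PA = 2920 − 120 × (-33) + 1800 = 8680.
PA = 8680 / 1.24 = 7000 ft.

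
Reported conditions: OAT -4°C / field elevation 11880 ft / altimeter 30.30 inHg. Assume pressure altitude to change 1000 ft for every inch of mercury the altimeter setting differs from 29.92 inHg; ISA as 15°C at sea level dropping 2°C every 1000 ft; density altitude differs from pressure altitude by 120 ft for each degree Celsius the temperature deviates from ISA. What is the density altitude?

Pressure altitude = 11880 + (29.92 − 30.30) × 1000 = 11880 + (-380) = 11500 ft.
ISA temperature at 11500 ft = 15 − 2 × (11500/1000) = -8°C.
ISA deviation = -4 − (-8) = +4°C.
Density altitude = 11500 + 120 × (4) = 11980 ft.

11980 ft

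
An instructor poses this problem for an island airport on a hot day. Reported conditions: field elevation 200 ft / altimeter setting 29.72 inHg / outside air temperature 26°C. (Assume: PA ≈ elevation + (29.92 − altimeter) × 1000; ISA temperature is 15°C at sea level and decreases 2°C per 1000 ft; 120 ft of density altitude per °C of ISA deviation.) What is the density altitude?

Pressure altitude = 200 + (29.92 − 29.72) × 1000 = 200 + (+200) = 400 ft.
ISA temperature at 400 ft = 15 − 2 × (400/1000) = 14.2°C.
ISA deviation = 26 − 14.2 = +11.8°C.
Density altitude = 400 + 120 × (11.8) = 1816 ft.

1816 ft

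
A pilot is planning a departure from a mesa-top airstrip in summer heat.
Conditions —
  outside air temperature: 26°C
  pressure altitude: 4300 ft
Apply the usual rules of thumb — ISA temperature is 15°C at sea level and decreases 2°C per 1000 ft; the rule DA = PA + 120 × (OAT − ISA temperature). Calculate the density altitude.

6652 ft

ISA temperature at 4300 ft = 15 − 2 × (4300/1000) = 6.4°C.
ISA deviation = 26 − 6.4 = +19.6°C.
Density altitude = 4300 + 120 × (19.6) = 4300 + (+2352) = 6652 ft.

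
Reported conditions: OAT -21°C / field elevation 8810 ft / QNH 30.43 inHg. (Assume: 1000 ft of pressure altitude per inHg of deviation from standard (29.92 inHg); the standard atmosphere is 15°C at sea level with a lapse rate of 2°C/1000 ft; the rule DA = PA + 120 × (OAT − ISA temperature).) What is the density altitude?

Pressure altitude = 8810 + (29.92 − 30.43) × 1000 = 8810 + (-510) = 8300 ft.
ISA temperature at 8300 ft = 15 − 2 × (8300/1000) = -1.6°C.
ISA deviation = -21 − (-1.6) = -19.4°C.
Density altitude = 8300 + 120 × (-19.4) = 5972 ft.

5972 ft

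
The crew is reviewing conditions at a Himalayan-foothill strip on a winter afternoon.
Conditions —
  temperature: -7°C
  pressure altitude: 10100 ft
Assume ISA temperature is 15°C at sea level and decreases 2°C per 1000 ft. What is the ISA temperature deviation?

ISA temperature at 10100 ft = 15 − 2 × (10100/1000) = -5.2°C.
Deviation = OAT − ISA = -7 − (-5.2) = -1.8°C.

ISA-1.8°C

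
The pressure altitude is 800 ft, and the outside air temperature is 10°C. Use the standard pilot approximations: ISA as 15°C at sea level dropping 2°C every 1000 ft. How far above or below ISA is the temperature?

ISA temperature at 800 ft = 15 − 2 × (800/1000) = 13.4°C.
Deviation = OAT − ISA = 10 − 13.4 = -3.4°C.

ISA-3.4°C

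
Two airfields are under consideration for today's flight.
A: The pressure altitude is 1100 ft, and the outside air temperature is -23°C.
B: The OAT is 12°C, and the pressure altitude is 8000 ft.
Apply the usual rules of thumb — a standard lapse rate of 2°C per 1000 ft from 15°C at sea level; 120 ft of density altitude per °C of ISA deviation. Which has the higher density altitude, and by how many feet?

A: ISA temp = 12.8°C, deviation -35.8°C, DA = 1100 + 120 × (-35.8) = -3196 ft.
B: ISA temp = -1°C, deviation +13°C, DA = 8000 + 120 × 13 = 9560 ft.
B is higher by 9560 − (-3196) = 12756 ft.

B by 12756 ft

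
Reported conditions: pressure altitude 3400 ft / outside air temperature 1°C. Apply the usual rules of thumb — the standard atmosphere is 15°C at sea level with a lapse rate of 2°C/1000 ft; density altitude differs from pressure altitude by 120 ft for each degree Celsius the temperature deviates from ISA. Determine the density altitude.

2536 ft

ISA temperature at 3400 ft = 15 − 2 × (3400/1000) = 8.2°C.
ISA deviation = 1 − 8.2 = -7.2°C.
Density altitude = 3400 + 120 × (-7.2) = 3400 + (-864) = 2536 ft.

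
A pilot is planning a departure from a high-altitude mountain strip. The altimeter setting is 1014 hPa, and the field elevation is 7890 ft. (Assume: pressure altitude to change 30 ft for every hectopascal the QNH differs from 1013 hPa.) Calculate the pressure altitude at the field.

Pressure correction = (1013 − 1014) × 30 = -30 ft.
Pressure altitude = 7890 + (-30) = 7860 ft.

7860 ft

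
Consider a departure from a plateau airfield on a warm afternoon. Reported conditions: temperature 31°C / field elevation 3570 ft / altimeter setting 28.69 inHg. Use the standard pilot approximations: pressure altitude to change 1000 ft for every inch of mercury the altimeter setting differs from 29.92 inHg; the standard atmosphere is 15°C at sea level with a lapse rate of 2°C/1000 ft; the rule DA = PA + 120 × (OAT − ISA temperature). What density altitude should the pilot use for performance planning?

7872 ft

Pressure altitude = 3570 + (29.92 − 28.69) × 1000 = 3570 + (+1230) = 4800 ft.
ISA temperature at 4800 ft = 15 − 2 × (4800/1000) = 5.4°C.
ISA deviation = 31 − 5.4 = +25.6°C.
Density altitude = 4800 + 120 × (25.6) = 7872 ft.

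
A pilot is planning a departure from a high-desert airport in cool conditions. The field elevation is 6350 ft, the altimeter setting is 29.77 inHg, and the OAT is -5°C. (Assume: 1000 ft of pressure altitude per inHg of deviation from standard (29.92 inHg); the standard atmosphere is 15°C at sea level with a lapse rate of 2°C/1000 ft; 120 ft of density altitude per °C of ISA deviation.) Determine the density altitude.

5660 ft

Pressure altitude = 6350 + (29.92 − 29.77) × 1000 = 6350 + (+150) = 6500 ft.
ISA temperature at 6500 ft = 15 − 2 × (6500/1000) = 2°C.
ISA deviation = -5 − 2 = -7°C.
Density altitude = 6500 + 120 × (-7) = 5660 ft.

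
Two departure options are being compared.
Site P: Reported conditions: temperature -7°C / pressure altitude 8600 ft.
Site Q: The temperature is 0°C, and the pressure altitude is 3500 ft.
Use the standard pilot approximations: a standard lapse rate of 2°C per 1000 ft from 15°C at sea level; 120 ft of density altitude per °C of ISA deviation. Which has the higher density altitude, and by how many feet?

Site P: ISA temp = -2.2°C, deviation -4.8°C, DA = 8600 + 120 × (-4.8) = 8024 ft.
Site Q: ISA temp = 8°C, deviation -8°C, DA = 3500 + 120 × (-8) = 2540 ft.
Site P is higher by 8024 − 2540 = 5484 ft.

Site P by 5484 ft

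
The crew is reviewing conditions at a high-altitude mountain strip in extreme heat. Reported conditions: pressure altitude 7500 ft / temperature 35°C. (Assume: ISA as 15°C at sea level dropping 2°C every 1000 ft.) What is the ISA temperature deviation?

ISA temperature at 7500 ft = 15 − 2 × (7500/1000) = 0°C.
Deviation = OAT − ISA = 35 − 0 = +35°C.

ISA+35°C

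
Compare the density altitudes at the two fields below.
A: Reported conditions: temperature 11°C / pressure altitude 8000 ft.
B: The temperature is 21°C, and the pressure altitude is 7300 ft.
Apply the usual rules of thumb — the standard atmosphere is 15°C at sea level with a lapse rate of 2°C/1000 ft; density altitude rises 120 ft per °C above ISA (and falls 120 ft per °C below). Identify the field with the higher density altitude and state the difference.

B by 332 ft

A: ISA temp = -1°C, deviation +12°C, DA = 8000 + 120 × 12 = 9440 ft.
B: ISA temp = 0.4°C, deviation +20.6°C, DA = 7300 + 120 × 20.6 = 9772 ft.
B is higher by 9772 − 9440 = 332 ft.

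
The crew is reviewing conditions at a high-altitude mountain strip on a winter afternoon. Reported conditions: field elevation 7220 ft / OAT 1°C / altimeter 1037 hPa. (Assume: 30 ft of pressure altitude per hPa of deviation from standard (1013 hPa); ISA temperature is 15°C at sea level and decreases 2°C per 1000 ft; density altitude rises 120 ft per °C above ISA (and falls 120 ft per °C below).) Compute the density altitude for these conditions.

6380 ft

Pressure altitude = 7220 + (1013 − 1037) × 30 = 7220 + (-720) = 6500 ft.
ISA temperature at 6500 ft = 15 − 2 × (6500/1000) = 2°C.
ISA deviation = 1 − 2 = -1°C.
Density altitude = 6500 + 120 × (-1) = 6380 ft.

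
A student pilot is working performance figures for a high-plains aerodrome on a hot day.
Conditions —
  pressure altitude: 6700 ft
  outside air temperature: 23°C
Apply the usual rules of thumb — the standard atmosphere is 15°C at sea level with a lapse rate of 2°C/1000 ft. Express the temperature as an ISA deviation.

ISA temperature at 6700 ft = 15 − 2 × (6700/1000) = 1.6°C.
Deviation = OAT − ISA = 23 − 1.6 = +21.4°C.

ISA+21.4°C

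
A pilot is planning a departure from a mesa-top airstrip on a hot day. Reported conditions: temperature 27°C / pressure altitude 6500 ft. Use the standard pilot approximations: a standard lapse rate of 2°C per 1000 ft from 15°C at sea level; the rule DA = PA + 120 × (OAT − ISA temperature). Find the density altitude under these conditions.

9500 ft

ISA temperature at 6500 ft = 15 − 2 × (6500/1000) = 2°C.
ISA deviation = 27 − 2 = +25°C.
Density altitude = 6500 + 120 × (25) = 6500 + (+3000) = 9500 ft.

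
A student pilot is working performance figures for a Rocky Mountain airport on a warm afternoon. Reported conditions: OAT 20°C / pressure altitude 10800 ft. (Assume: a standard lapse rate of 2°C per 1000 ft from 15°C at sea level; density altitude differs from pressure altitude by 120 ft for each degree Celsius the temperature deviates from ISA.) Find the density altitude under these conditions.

13992 ft

ISA temperature at 10800 ft = 15 − 2 × (10800/1000) = -6.6°C.
ISA deviation = 20 − (-6.6) = +26.6°C.
Density altitude = 10800 + 120 × (26.6) = 10800 + (+3192) = 13992 ft.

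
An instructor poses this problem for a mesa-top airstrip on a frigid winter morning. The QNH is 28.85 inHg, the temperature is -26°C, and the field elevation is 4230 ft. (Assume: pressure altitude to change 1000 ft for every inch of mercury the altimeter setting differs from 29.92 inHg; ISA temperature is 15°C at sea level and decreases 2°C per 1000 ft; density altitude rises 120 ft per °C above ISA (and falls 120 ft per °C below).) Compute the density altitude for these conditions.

Pressure altitude = 4230 + (29.92 − 28.85) × 1000 = 4230 + (+1070) = 5300 ft.
ISA temperature at 5300 ft = 15 − 2 × (5300/1000) = 4.4°C.
ISA deviation = -26 − 4.4 = -30.4°C.
Density altitude = 5300 + 120 × (-30.4) = 1652 ft.

1652 ft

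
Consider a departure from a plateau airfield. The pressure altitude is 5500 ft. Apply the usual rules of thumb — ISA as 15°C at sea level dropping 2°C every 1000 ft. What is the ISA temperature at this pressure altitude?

ISA temperature = 15 − 2 × (5500/1000) = 15 − 11 = 4°C.

4°C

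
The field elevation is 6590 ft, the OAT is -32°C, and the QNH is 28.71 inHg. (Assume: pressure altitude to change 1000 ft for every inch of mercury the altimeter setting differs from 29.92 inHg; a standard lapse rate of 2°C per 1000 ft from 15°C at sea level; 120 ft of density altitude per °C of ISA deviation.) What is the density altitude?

4032 ft

Pressure altitude = 6590 + (29.92 − 28.71) × 1000 = 6590 + (+1210) = 7800 ft.
ISA temperature at 7800 ft = 15 − 2 × (7800/1000) = -0.6°C.
ISA deviation = -32 − (-0.6) = -31.4°C.
Density altitude = 7800 + 120 × (-31.4) = 4032 ft.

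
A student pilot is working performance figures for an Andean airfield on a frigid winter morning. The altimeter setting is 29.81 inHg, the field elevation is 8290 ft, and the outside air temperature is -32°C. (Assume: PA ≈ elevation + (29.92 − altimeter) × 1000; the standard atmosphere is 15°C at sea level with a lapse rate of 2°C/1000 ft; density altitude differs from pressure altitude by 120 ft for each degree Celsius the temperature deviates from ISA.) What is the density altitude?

4776 ft

Pressure altitude = 8290 + (29.92 − 29.81) × 1000 = 8290 + (+110) = 8400 ft.
ISA temperature at 8400 ft = 15 − 2 × (8400/1000) = -1.8°C.
ISA deviation = -32 − (-1.8) = -30.2°C.
Density altitude = 8400 + 120 × (-30.2) = 4776 ft.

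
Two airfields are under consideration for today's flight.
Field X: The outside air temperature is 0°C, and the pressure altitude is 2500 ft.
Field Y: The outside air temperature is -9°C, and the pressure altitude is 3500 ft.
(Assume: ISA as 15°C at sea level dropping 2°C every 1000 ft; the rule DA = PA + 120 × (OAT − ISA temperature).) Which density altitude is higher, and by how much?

Field Y by 160 ft

Field X: ISA temp = 10°C, deviation -10°C, DA = 2500 + 120 × (-10) = 1300 ft.
Field Y: ISA temp = 8°C, deviation -17°C, DA = 3500 + 120 × (-17) = 1460 ft.
Field Y is higher by 1460 − 1300 = 160 ft.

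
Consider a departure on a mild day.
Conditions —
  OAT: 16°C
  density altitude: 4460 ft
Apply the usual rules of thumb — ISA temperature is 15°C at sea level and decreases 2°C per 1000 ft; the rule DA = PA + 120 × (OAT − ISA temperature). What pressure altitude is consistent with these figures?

DA = PA + 120 × (OAT − (15 − 2·PA/1000)) = PA + 120·OAT − 1800 + 0.24·PA = 1.24·PA + 120·OAT − 1800.
So 1.24·PA = 4460 − 120 × 16 + 1800 = 4340.
PA = 4340 / 1.24 = 3500 ft.

3500 ft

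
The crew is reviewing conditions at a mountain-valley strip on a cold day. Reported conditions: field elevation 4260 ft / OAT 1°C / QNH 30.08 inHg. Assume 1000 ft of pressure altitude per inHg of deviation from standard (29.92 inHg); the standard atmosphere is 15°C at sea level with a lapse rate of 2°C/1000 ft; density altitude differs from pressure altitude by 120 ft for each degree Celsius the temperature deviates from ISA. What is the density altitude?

3404 ft

Pressure altitude = 4260 + (29.92 − 30.08) × 1000 = 4260 + (-160) = 4100 ft.
ISA temperature at 4100 ft = 15 − 2 × (4100/1000) = 6.8°C.
ISA deviation = 1 − 6.8 = -5.8°C.
Density altitude = 4100 + 120 × (-5.8) = 3404 ft.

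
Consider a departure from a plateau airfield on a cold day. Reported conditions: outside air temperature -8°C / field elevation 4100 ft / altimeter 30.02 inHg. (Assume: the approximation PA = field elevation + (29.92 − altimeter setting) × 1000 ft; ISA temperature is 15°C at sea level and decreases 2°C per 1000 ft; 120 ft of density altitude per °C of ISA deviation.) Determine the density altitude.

2200 ft

Pressure altitude = 4100 + (29.92 − 30.02) × 1000 = 4100 + (-100) = 4000 ft.
ISA temperature at 4000 ft = 15 − 2 × (4000/1000) = 7°C.
ISA deviation = -8 − 7 = -15°C.
Density altitude = 4000 + 120 × (-15) = 2200 ft.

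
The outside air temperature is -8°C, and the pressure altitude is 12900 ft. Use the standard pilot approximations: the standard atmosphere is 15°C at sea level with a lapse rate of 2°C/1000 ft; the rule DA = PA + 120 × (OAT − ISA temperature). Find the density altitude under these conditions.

ISA temperature at 12900 ft = 15 − 2 × (12900/1000) = -10.8°C.
ISA deviation = -8 − (-10.8) = +2.8°C.
Density altitude = 12900 + 120 × (2.8) = 12900 + (+336) = 13236 ft.

13236 ft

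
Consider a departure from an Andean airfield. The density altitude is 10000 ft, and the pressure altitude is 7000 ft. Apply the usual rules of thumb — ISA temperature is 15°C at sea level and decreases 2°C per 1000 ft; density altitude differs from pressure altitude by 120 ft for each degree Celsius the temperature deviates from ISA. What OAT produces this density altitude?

26°C

Density altitude − pressure altitude = 10000 − 7000 = +3000 ft.
At 120 ft/°C that is an ISA deviation of 3000/120 = +25°C.
ISA temperature at 7000 ft = 15 − 2 × (7000/1000) = 1°C.
OAT = ISA + deviation = 1 + (+25) = 26°C.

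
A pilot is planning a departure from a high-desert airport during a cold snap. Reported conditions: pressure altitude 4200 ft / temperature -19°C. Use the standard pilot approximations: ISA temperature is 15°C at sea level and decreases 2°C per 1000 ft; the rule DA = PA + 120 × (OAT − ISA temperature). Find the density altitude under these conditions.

ISA temperature at 4200 ft = 15 − 2 × (4200/1000) = 6.6°C.
ISA deviation = -19 − 6.6 = -25.6°C.
Density altitude = 4200 + 120 × (-25.6) = 4200 + (-3072) = 1128 ft.

1128 ft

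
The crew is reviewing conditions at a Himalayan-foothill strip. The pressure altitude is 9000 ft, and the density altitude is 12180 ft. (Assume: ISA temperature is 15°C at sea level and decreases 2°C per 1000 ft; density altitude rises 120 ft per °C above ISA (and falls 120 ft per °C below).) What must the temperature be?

23.5°C

Density altitude − pressure altitude = 12180 − 9000 = +3180 ft.
At 120 ft/°C that is an ISA deviation of 3180/120 = +26.5°C.
ISA temperature at 9000 ft = 15 − 2 × (9000/1000) = -3°C.
OAT = ISA + deviation = -3 + (+26.5) = 23.5°C.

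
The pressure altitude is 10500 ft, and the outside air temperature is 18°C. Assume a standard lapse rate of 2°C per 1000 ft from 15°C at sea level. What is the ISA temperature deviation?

ISA+24°C

ISA temperature at 10500 ft = 15 − 2 × (10500/1000) = -6°C.
Deviation = OAT − ISA = 18 − (-6) = +24°C.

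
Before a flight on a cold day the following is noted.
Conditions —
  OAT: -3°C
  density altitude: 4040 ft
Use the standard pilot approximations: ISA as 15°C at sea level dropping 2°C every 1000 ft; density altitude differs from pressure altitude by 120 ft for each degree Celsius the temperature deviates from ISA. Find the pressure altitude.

5000 ft

DA = PA + 120 × (OAT − (15 − 2·PA/1000)) = PA + 120·OAT − 1800 + 0.24·PA = 1.24·PA + 120·OAT − 1800.
So 1.24·PA = 4040 − 120 × (-3) + 1800 = 6200.
PA = 6200 / 1.24 = 5000 ft.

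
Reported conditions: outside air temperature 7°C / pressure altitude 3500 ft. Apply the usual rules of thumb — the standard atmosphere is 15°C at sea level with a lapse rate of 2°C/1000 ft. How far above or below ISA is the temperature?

ISA-1°C

ISA temperature at 3500 ft = 15 − 2 × (3500/1000) = 8°C.
Deviation = OAT − ISA = 7 − 8 = -1°C.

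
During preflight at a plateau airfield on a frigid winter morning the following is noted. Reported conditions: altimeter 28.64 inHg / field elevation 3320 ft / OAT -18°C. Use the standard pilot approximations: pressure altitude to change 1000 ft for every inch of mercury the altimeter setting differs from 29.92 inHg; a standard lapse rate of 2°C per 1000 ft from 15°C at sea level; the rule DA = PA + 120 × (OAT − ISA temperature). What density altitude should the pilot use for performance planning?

1744 ft

Pressure altitude = 3320 + (29.92 − 28.64) × 1000 = 3320 + (+1280) = 4600 ft.
ISA temperature at 4600 ft = 15 − 2 × (4600/1000) = 5.8°C.
ISA deviation = -18 − 5.8 = -23.8°C.
Density altitude = 4600 + 120 × (-23.8) = 1744 ft.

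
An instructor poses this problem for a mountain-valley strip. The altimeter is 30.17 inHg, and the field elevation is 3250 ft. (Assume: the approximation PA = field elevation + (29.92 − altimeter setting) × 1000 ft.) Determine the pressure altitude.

3000 ft

Pressure correction = (29.92 − 30.17) × 1000 = -250 ft.
Pressure altitude = 3250 + (-250) = 3000 ft.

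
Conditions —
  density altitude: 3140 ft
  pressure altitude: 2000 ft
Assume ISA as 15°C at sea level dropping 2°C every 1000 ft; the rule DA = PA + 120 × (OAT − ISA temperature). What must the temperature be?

Density altitude − pressure altitude = 3140 − 2000 = +1140 ft.
At 120 ft/°C that is an ISA deviation of 1140/120 = +9.5°C.
ISA temperature at 2000 ft = 15 − 2 × (2000/1000) = 11°C.
OAT = ISA + deviation = 11 + (+9.5) = 20.5°C.

20.5°C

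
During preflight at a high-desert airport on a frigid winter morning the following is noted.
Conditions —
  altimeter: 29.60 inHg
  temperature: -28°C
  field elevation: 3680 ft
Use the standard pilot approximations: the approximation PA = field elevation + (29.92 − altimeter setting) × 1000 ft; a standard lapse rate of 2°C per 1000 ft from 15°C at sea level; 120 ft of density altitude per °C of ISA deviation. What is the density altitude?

-200 ft

Pressure altitude = 3680 + (29.92 − 29.60) × 1000 = 3680 + (+320) = 4000 ft.
ISA temperature at 4000 ft = 15 − 2 × (4000/1000) = 7°C.
ISA deviation = -28 − 7 = -35°C.
Density altitude = 4000 + 120 × (-35) = -200 ft.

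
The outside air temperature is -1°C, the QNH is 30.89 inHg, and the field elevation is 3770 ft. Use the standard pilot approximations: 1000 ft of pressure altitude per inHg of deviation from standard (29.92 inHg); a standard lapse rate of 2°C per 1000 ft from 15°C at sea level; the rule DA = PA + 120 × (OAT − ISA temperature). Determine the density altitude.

1552 ft

Pressure altitude = 3770 + (29.92 − 30.89) × 1000 = 3770 + (-970) = 2800 ft.
ISA temperature at 2800 ft = 15 − 2 × (2800/1000) = 9.4°C.
ISA deviation = -1 − 9.4 = -10.4°C.
Density altitude = 2800 + 120 × (-10.4) = 1552 ft.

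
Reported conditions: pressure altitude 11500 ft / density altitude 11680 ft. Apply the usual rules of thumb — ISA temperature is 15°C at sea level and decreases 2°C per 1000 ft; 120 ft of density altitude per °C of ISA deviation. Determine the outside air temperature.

-6.5°C

Density altitude − pressure altitude = 11680 − 11500 = +180 ft.
At 120 ft/°C that is an ISA deviation of 180/120 = +1.5°C.
ISA temperature at 11500 ft = 15 − 2 × (11500/1000) = -8°C.
OAT = ISA + deviation = -8 + (+1.5) = -6.5°C.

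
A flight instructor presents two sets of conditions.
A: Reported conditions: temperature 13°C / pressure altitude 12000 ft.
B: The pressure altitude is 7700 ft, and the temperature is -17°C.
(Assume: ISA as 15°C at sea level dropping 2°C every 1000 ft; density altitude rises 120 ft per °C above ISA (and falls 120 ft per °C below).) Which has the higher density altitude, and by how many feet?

A: ISA temp = -9°C, deviation +22°C, DA = 12000 + 120 × 22 = 14640 ft.
B: ISA temp = -0.4°C, deviation -16.6°C, DA = 7700 + 120 × (-16.6) = 5708 ft.
A is higher by 14640 − 5708 = 8932 ft.

A by 8932 ft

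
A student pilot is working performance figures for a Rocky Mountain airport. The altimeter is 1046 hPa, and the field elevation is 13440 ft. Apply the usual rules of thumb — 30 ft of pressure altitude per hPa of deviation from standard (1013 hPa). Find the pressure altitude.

Pressure correction = (1013 − 1046) × 30 = -990 ft.
Pressure altitude = 13440 + (-990) = 12450 ft.

12450 ft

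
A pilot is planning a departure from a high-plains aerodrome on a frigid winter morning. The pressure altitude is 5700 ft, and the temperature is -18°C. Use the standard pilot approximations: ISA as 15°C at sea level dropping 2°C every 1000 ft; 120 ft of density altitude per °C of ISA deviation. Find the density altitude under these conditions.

ISA temperature at 5700 ft = 15 − 2 × (5700/1000) = 3.6°C.
ISA deviation = -18 − 3.6 = -21.6°C.
Density altitude = 5700 + 120 × (-21.6) = 5700 + (-2592) = 3108 ft.

3108 ft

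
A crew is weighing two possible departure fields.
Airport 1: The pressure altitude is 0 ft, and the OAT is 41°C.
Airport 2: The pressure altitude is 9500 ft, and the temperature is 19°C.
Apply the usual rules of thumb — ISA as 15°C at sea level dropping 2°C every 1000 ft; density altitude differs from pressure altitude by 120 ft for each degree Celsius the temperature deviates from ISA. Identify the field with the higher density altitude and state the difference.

Airport 2 by 9140 ft

Airport 1: ISA temp = 15°C, deviation +26°C, DA = 0 + 120 × 26 = 3120 ft.
Airport 2: ISA temp = -4°C, deviation +23°C, DA = 9500 + 120 × 23 = 12260 ft.
Airport 2 is higher by 12260 − 3120 = 9140 ft.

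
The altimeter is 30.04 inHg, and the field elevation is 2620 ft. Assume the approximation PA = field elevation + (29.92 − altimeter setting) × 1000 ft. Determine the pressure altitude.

Pressure correction = (29.92 − 30.04) × 1000 = -120 ft.
Pressure altitude = 2620 + (-120) = 2500 ft.

2500 ft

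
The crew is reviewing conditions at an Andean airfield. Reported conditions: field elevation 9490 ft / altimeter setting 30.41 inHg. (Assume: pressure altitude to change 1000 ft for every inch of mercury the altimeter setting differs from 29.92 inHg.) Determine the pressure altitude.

Pressure correction = (29.92 − 30.41) × 1000 = -490 ft.
Pressure altitude = 9490 + (-490) = 9000 ft.

9000 ft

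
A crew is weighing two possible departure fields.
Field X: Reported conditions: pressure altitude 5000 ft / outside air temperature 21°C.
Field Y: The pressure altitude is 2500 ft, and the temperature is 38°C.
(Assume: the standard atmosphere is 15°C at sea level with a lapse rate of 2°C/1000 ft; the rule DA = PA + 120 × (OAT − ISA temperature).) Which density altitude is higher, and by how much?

Field X by 1060 ft

Field X: ISA temp = 5°C, deviation +16°C, DA = 5000 + 120 × 16 = 6920 ft.
Field Y: ISA temp = 10°C, deviation +28°C, DA = 2500 + 120 × 28 = 5860 ft.
Field X is higher by 6920 − 5860 = 1060 ft.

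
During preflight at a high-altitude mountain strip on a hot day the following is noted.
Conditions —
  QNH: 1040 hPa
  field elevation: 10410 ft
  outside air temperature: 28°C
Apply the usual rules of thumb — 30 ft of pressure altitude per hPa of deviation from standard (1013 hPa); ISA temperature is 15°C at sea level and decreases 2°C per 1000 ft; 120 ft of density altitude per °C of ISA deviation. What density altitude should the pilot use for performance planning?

13464 ft

Pressure altitude = 10410 + (1013 − 1040) × 30 = 10410 + (-810) = 9600 ft.
ISA temperature at 9600 ft = 15 − 2 × (9600/1000) = -4.2°C.
ISA deviation = 28 − (-4.2) = +32.2°C.
Density altitude = 9600 + 120 × (32.2) = 13464 ft.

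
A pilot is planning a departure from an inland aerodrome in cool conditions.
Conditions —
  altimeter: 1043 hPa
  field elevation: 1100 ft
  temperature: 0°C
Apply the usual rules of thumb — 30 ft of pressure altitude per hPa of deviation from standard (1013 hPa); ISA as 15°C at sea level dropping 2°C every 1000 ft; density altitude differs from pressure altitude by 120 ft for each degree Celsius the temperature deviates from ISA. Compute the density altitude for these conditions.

-1552 ft

Pressure altitude = 1100 + (1013 − 1043) × 30 = 1100 + (-900) = 200 ft.
ISA temperature at 200 ft = 15 − 2 × (200/1000) = 14.6°C.
ISA deviation = 0 − 14.6 = -14.6°C.
Density altitude = 200 + 120 × (-14.6) = -1552 ft.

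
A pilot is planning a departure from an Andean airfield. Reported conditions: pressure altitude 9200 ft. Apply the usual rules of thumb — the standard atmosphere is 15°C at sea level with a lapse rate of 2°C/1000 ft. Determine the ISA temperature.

-3.4°C

ISA temperature = 15 − 2 × (9200/1000) = 15 − 18.4 = -3.4°C.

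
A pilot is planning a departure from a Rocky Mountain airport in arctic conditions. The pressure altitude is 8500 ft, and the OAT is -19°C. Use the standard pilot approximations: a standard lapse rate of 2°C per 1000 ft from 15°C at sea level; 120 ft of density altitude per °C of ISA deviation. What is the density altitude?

ISA temperature at 8500 ft = 15 − 2 × (8500/1000) = -2°C.
ISA deviation = -19 − (-2) = -17°C.
Density altitude = 8500 + 120 × (-17) = 8500 + (-2040) = 6460 ft.

6460 ft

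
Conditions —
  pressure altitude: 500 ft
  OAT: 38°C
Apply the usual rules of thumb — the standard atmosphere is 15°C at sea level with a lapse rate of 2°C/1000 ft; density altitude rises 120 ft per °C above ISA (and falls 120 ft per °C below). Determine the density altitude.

3380 ft

ISA temperature at 500 ft = 15 − 2 × (500/1000) = 14°C.
ISA deviation = 38 − 14 = +24°C.
Density altitude = 500 + 120 × (24) = 500 + (+2880) = 3380 ft.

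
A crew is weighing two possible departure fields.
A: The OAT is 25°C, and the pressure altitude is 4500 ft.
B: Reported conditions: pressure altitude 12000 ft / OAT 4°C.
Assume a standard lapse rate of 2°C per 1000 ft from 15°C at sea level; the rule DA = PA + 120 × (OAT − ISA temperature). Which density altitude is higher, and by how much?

B by 6780 ft

A: ISA temp = 6°C, deviation +19°C, DA = 4500 + 120 × 19 = 6780 ft.
B: ISA temp = -9°C, deviation +13°C, DA = 12000 + 120 × 13 = 13560 ft.
B is higher by 13560 − 6780 = 6780 ft.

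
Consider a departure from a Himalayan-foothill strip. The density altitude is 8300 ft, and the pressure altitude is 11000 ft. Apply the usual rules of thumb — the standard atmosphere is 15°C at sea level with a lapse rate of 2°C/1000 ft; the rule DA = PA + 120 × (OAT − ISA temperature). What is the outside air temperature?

Density altitude − pressure altitude = 8300 − 11000 = -2700 ft.
At 120 ft/°C that is an ISA deviation of -2700/120 = -22.5°C.
ISA temperature at 11000 ft = 15 − 2 × (11000/1000) = -7°C.
OAT = ISA + deviation = -7 + (-22.5) = -29.5°C.

-29.5°C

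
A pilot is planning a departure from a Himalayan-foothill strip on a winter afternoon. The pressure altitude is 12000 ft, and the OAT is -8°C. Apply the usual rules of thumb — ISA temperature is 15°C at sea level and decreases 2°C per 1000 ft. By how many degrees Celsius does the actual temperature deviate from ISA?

ISA temperature at 12000 ft = 15 − 2 × (12000/1000) = -9°C.
Deviation = OAT − ISA = -8 − (-9) = +1°C.

ISA+1°C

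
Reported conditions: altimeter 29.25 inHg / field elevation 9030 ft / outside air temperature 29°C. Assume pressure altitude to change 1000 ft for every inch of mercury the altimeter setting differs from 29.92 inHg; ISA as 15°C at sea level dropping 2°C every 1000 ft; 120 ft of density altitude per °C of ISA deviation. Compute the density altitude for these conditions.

13708 ft

Pressure altitude = 9030 + (29.92 − 29.25) × 1000 = 9030 + (+670) = 9700 ft.
ISA temperature at 9700 ft = 15 − 2 × (9700/1000) = -4.4°C.
ISA deviation = 29 − (-4.4) = +33.4°C.
Density altitude = 9700 + 120 × (33.4) = 13708 ft.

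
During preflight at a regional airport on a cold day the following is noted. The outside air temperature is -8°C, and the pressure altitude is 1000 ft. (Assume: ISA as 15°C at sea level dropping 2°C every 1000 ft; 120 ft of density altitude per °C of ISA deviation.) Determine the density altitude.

-1520 ft

ISA temperature at 1000 ft = 15 − 2 × (1000/1000) = 13°C.
ISA deviation = -8 − 13 = -21°C.
Density altitude = 1000 + 120 × (-21) = 1000 + (-2520) = -1520 ft.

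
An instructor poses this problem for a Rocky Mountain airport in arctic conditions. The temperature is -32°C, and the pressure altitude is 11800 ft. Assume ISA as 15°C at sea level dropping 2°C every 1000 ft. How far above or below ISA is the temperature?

ISA temperature at 11800 ft = 15 − 2 × (11800/1000) = -8.6°C.
Deviation = OAT − ISA = -32 − (-8.6) = -23.4°C.

ISA-23.4°C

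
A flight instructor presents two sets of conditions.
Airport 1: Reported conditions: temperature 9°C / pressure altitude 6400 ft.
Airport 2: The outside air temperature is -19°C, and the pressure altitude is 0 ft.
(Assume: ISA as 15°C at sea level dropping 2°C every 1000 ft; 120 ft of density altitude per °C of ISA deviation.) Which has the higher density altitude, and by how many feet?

Airport 1: ISA temp = 2.2°C, deviation +6.8°C, DA = 6400 + 120 × 6.8 = 7216 ft.
Airport 2: ISA temp = 15°C, deviation -34°C, DA = 0 + 120 × (-34) = -4080 ft.
Airport 1 is higher by 7216 − (-4080) = 11296 ft.

Airport 1 by 11296 ft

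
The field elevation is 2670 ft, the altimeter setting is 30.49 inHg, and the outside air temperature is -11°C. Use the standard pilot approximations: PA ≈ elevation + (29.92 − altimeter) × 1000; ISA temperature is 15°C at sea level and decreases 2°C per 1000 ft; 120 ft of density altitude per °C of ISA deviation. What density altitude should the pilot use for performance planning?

Pressure altitude = 2670 + (29.92 − 30.49) × 1000 = 2670 + (-570) = 2100 ft.
ISA temperature at 2100 ft = 15 − 2 × (2100/1000) = 10.8°C.
ISA deviation = -11 − 10.8 = -21.8°C.
Density altitude = 2100 + 120 × (-21.8) = -516 ft.

-516 ft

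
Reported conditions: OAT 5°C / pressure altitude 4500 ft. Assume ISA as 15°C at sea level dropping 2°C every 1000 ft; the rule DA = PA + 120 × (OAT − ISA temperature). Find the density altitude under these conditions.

4380 ft

ISA temperature at 4500 ft = 15 − 2 × (4500/1000) = 6°C.
ISA deviation = 5 − 6 = -1°C.
Density altitude = 4500 + 120 × (-1) = 4500 + (-120) = 4380 ft.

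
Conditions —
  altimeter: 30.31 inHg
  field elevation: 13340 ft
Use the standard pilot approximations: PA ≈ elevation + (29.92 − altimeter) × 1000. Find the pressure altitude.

Pressure correction = (29.92 − 30.31) × 1000 = -390 ft.
Pressure altitude = 13340 + (-390) = 12950 ft.

12950 ft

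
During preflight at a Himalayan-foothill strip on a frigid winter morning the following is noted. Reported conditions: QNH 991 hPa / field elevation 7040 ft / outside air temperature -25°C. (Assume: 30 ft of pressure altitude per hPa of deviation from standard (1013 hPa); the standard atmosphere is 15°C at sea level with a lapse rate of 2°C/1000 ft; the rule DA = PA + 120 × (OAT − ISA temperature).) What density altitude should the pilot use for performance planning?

Pressure altitude = 7040 + (1013 − 991) × 30 = 7040 + (+660) = 7700 ft.
ISA temperature at 7700 ft = 15 − 2 × (7700/1000) = -0.4°C.
ISA deviation = -25 − (-0.4) = -24.6°C.
Density altitude = 7700 + 120 × (-24.6) = 4748 ft.

4748 ft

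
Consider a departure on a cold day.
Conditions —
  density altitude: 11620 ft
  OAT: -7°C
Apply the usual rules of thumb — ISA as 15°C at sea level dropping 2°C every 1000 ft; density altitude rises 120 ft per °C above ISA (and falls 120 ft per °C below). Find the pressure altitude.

11500 ft

DA = PA + 120 × (OAT − (15 − 2·PA/1000)) = PA + 120·OAT − 1800 + 0.24·PA = 1.24·PA + 120·OAT − 1800.
So 1.24·PA = 11620 − 120 × (-7) + 1800 = 14260.
PA = 14260 / 1.24 = 11500 ft.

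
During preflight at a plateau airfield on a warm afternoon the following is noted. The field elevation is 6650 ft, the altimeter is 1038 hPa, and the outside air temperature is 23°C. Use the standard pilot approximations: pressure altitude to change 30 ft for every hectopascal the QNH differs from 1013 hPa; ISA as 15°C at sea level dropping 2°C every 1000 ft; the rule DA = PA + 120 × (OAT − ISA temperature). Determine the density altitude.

8276 ft

Pressure altitude = 6650 + (1013 − 1038) × 30 = 6650 + (-750) = 5900 ft.
ISA temperature at 5900 ft = 15 − 2 × (5900/1000) = 3.2°C.
ISA deviation = 23 − 3.2 = +19.8°C.
Density altitude = 5900 + 120 × (19.8) = 8276 ft.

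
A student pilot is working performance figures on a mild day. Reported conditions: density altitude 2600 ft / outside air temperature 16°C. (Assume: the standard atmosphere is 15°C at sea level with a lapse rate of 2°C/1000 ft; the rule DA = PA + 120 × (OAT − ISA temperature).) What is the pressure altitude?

DA = PA + 120 × (OAT − (15 − 2·PA/1000)) = PA + 120·OAT − 1800 + 0.24·PA = 1.24·PA + 120·OAT − 1800.
So 1.24·PA = 2600 − 120 × 16 + 1800 = 2480.
PA = 2480 / 1.24 = 2000 ft.

2000 ft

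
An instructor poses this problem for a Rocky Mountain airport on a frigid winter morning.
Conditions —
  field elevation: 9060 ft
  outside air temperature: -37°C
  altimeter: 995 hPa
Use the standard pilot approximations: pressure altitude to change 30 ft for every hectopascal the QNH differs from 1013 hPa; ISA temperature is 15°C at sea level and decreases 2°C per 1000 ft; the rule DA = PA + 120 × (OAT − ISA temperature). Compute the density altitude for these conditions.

5664 ft

Pressure altitude = 9060 + (1013 − 995) × 30 = 9060 + (+540) = 9600 ft.
ISA temperature at 9600 ft = 15 − 2 × (9600/1000) = -4.2°C.
ISA deviation = -37 − (-4.2) = -32.8°C.
Density altitude = 9600 + 120 × (-32.8) = 5664 ft.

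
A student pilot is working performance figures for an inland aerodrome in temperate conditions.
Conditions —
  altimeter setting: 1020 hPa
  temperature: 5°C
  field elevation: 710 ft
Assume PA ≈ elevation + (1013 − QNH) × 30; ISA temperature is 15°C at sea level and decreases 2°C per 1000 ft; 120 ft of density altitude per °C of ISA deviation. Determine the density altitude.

-580 ft

Pressure altitude = 710 + (1013 − 1020) × 30 = 710 + (-210) = 500 ft.
ISA temperature at 500 ft = 15 − 2 × (500/1000) = 14°C.
ISA deviation = 5 − 14 = -9°C.
Density altitude = 500 + 120 × (-9) = -580 ft.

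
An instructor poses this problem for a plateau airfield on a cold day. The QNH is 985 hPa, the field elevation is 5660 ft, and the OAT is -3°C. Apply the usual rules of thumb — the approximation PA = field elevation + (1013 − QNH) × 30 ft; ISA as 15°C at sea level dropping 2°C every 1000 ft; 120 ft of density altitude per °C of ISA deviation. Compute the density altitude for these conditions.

5900 ft

Pressure altitude = 5660 + (1013 − 985) × 30 = 5660 + (+840) = 6500 ft.
ISA temperature at 6500 ft = 15 − 2 × (6500/1000) = 2°C.
ISA deviation = -3 − 2 = -5°C.
Density altitude = 6500 + 120 × (-5) = 5900 ft.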